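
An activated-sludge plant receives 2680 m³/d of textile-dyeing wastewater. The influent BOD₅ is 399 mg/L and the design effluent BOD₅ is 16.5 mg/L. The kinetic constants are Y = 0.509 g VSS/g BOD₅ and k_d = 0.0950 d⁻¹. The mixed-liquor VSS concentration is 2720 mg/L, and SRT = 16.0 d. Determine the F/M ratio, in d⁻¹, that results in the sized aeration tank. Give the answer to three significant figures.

F/M ≈ 0.323 d⁻¹

Rearranging the biomass balance for a CMAS with decay, V = Y·Q·ΔS·θ_c / [X·(1+k_d θ_c)] = 0.509 × 2680 × (399 − 16.5) × 16.0 / [2720 × (1 + 0.0950 × 16.0)] = 8.35×10^6 / 6854 = 1218 m³.
F/M = Q·S₀ / (V·X) = 2680 × 399 / (1218 × 2720) = 0.3228 g BOD₅·(g VSS·d)⁻¹.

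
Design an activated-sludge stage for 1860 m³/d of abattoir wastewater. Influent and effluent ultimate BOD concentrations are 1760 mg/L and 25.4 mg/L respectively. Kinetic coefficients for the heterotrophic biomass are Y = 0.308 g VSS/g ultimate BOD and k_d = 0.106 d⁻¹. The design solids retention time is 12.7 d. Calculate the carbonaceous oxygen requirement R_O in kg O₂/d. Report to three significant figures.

R_O ≈ 2620 kg O₂/d

The observed yield is Y_obs = Y/(1 + k_d·θ_c) = 0.308 / (1 + 0.106 × 12.7) = 0.308 / 2.346 = 0.1313 g VSS per g ultimate BOD removed.
Q·(S₀ − S) = 1860 × (1760 − 25.4) × 10⁻³ = 3226 kg/d removed.
Net sludge production P_X = 0.1313 × 3226 = 423.5 kg VSS/d.
R_O = Q·ΔS − 1.42 P_X = 3226 − 601.4 = 2625 kg O₂/d.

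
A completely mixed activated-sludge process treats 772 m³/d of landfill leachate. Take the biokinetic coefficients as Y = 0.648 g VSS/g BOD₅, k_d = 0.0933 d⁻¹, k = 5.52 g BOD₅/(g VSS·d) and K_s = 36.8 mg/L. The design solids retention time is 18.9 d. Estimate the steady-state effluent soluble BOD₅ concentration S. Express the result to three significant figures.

S ≈ 1.57 mg/L

For a completely mixed reactor with recycle the Lawrence–McCarty relation gives S = K_s·(1 + k_d·θ_c) / [θ_c·(Y·k − k_d) − 1] = 36.8 × (1 + 0.0933 × 18.9) / [18.9 × (0.648 × 5.52 − 0.0933) − 1] = 101.7 / 64.84 = 1.568 mg/L.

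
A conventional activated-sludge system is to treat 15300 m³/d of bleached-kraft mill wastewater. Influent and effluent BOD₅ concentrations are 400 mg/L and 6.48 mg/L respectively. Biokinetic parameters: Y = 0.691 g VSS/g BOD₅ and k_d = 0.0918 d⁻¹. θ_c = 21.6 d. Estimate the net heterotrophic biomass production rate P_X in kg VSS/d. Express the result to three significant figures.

Correct the yield for decay: Y_obs = Y/(1 + k_d θ_c) = 0.691 / (1 + 0.0918 × 21.6) = 0.691 / 2.983 = 0.2317.
Q·(S₀ − S) = 15300 × (400 − 6.48) × 10⁻³ = 6021 kg/d removed.
Biomass produced: P_X = Y_obs·Q·ΔS = 0.2317 × 6021 ≈ 1395 kg VSS/d.

P_X ≈ 1390 kg VSS/d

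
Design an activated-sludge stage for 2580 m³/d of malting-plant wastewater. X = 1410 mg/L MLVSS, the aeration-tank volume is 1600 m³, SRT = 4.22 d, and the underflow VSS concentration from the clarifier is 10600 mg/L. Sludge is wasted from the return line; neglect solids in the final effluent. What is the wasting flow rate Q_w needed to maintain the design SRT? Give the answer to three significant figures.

Wasting from the return line (neglecting effluent solids): Q_w = V·X / (θ_c·X_r) = 1600 × 1410 / (4.22 × 10600) = 50.43 m³/d.

Q_w ≈ 50.4 m³/d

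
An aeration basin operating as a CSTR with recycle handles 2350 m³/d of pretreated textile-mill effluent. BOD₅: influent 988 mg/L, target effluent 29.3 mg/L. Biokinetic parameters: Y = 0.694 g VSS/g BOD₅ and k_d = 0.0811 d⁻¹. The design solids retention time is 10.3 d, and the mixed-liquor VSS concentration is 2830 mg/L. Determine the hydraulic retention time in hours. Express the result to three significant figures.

τ ≈ 31.7 h

Rearranging the biomass balance for a CMAS with decay, V = Y·Q·ΔS·θ_c / [X·(1+k_d θ_c)] = 0.694 × 2350 × (988 − 29.3) × 10.3 / [2830 × (1 + 0.0811 × 10.3)] = 1.61×10^7 / 5194 = 3101 m³.
τ = V/Q = 3101/2350 = 1.319 d, or 31.67 h.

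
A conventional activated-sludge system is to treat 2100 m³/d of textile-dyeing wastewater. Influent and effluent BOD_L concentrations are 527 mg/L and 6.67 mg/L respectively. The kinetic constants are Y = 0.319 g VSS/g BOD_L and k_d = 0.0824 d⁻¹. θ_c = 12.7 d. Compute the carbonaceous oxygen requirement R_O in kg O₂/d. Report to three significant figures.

Correct the yield for decay: Y_obs = Y/(1 + k_d θ_c) = 0.319 / (1 + 0.0824 × 12.7) = 0.319 / 2.046 = 0.1559.
Substrate removed = Q·(S₀ − S) = 2100 m³/d × (527 − 6.67) g/m³ = 1.09×10^6 g/d = 1093 kg/d.
Net sludge production P_X = 0.1559 × 1093 = 170.3 kg VSS/d.
Carbonaceous O₂ demand = substrate oxidised − cell-mass equivalent = 1093 − 1.42 × 170.3 = 850.8 kg O₂/d.

R_O ≈ 851 kg O₂/d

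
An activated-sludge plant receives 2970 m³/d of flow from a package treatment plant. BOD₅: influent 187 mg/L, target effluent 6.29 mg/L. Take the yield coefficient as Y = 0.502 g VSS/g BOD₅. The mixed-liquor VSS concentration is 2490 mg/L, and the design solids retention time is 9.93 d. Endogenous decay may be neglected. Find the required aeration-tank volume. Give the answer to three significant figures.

V ≈ 1070 m³

V·X = Y·Q·ΔS·θ_c gives V = 0.502 × 2970 × (187 − 6.29) × 9.93 / 2490 = 1074 m³.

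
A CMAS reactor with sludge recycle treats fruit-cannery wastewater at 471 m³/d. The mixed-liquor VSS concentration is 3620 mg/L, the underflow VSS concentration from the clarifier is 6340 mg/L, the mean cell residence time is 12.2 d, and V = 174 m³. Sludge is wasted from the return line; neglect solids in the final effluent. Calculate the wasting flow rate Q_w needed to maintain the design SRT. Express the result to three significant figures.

Wasting from the return line (neglecting effluent solids): Q_w = V·X / (θ_c·X_r) = 174.0 × 3620 / (12.2 × 6340) = 8.143 m³/d.

Q_w ≈ 8.14 m³/d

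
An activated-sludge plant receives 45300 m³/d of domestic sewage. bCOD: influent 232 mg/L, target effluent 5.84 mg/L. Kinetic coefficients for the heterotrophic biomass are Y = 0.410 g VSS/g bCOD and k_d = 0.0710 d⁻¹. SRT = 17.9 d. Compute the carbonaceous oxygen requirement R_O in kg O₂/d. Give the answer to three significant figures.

R_O ≈ 7620 kg O₂/d

Y_obs = Y / (1 + k_d θ_c) = 0.410 / (1 + 0.0710 × 17.9) = 0.410 / 2.271 = 0.1805.
Mass of bCOD removed per day: Q(S₀ − S) = 45300 × 226.2 g/m³ = 10245 kg/d.
Biomass synthesised: P_X = Y_obs × 10245 = 1850 kg VSS/d.
Carbonaceous O₂ demand = substrate oxidised − cell-mass equivalent = 10245 − 1.42 × 1850 = 7618 kg O₂/d.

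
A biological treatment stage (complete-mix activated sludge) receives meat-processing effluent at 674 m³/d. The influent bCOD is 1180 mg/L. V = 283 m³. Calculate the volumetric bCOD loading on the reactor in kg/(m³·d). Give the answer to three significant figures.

L_v = Q S₀ / V = 674 × 1180 × 10⁻³ / 283.0 = 2.810 kg/(m³·d).

L_v ≈ 2.81 kg bCOD/(m³·d)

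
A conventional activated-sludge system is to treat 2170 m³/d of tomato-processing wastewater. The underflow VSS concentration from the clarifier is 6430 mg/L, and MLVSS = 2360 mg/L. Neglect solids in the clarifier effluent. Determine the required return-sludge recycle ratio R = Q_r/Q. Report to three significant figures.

R ≈ 0.580

Mass balance around the secondary clarifier (neglecting effluent solids): R = X / (X_r − X) = 2360 / (6430 − 2360) = 0.5799.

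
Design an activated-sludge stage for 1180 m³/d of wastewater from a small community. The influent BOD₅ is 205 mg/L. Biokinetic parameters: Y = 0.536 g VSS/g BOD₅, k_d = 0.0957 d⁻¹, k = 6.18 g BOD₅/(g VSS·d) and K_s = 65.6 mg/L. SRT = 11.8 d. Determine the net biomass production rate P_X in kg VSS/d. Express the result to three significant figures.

For a completely mixed reactor with recycle the Lawrence–McCarty relation gives S = K_s·(1 + k_d·θ_c) / [θ_c·(Y·k − k_d) − 1] = 65.6 × (1 + 0.0957 × 11.8) / [11.8 × (0.536 × 6.18 − 0.0957) − 1] = 139.7 / 36.96 = 3.779 mg/L.
The observed yield is Y_obs = Y/(1 + k_d·θ_c) = 0.536 / (1 + 0.0957 × 11.8) = 0.536 / 2.129 = 0.2517 g VSS per g BOD₅ removed.
ΔS = 205 − 3.78 = 201.2 mg/L, so the substrate removal rate is 1180 × 201.2/1000 = 237.4 kg BOD₅/d.
Biomass produced: P_X = Y_obs·Q·ΔS = 0.2517 × 237.4 ≈ 59.77 kg VSS/d.

P_X ≈ 59.8 kg VSS/d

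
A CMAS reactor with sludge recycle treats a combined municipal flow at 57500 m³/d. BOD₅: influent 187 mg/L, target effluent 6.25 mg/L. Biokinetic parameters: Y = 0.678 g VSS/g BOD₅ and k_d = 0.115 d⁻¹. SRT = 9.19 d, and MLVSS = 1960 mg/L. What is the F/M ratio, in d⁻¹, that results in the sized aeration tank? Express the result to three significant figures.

F/M ≈ 0.342 d⁻¹

From the SRT design equation V = Y Q (S₀−S) θ_c / [X (1 + k_d θ_c)] = 0.678 × 57500 × (187 − 6.25) × 9.19 / [1960 × (1 + 0.115 × 9.19)] = 6.48×10^7 / 4031 = 16063 m³.
Food-to-microorganism ratio F/M = Q S₀ / (V X) = 57500 × 187 / (16063 × 1960) = 0.3415 d⁻¹.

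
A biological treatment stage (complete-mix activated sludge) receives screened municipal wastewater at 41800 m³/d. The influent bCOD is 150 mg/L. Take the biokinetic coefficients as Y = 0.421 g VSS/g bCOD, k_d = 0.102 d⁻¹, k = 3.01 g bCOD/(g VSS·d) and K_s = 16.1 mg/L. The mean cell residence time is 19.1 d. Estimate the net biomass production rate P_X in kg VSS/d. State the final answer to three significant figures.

For a completely mixed reactor with recycle the Lawrence–McCarty relation gives S = K_s·(1 + k_d·θ_c) / [θ_c·(Y·k − k_d) − 1] = 16.1 × (1 + 0.102 × 19.1) / [19.1 × (0.421 × 3.01 − 0.102) − 1] = 47.47 / 21.26 = 2.233 mg/L.
Observed yield with endogenous decay: Y_obs = Y / (1 + k_d·θ_c) = 0.421 / (1 + 0.102 × 19.1) = 0.421 / 2.948 = 0.1428 g VSS/g bCOD.
Substrate removed = Q·(S₀ − S) = 41800 m³/d × (150 − 2.23) g/m³ = 6.18×10^6 g/d = 6177 kg/d.
P_X = Y_obs · Q(S₀ − S) = 0.1428 × 6177 = 882.0 kg VSS/d.

P_X ≈ 882 kg VSS/d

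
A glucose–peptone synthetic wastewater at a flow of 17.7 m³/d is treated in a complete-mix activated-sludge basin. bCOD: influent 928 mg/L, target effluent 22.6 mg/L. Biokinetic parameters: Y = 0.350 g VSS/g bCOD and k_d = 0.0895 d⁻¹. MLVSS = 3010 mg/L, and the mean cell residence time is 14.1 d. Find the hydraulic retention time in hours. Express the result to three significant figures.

τ ≈ 15.8 h

Rearranging the biomass balance for a CMAS with decay, V = Y·Q·ΔS·θ_c / [X·(1+k_d θ_c)] = 0.350 × 17.7 × (928 − 22.6) × 14.1 / [3010 × (1 + 0.0895 × 14.1)] = 7.91×10^4 / 6808 = 11.62 m³.
Hydraulic retention time τ = V/Q = 11.62 / 17.7 = 0.6563 d = 15.75 h.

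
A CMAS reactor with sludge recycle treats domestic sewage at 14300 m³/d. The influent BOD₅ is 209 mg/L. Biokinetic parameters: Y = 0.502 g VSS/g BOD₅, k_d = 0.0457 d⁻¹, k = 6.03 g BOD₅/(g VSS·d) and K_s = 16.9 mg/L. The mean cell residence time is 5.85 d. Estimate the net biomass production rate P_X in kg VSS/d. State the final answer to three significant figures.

For a completely mixed reactor with recycle the Lawrence–McCarty relation gives S = K_s·(1 + k_d·θ_c) / [θ_c·(Y·k − k_d) − 1] = 16.9 × (1 + 0.0457 × 5.85) / [5.85 × (0.502 × 6.03 − 0.0457) − 1] = 21.42 / 16.44 = 1.303 mg/L.
Y_obs = Y / (1 + k_d θ_c) = 0.502 / (1 + 0.0457 × 5.85) = 0.502 / 1.267 = 0.3961.
Mass of BOD₅ removed per day: Q(S₀ − S) = 14300 × 207.7 g/m³ = 2970 kg/d.
So the net sludge growth is P_X = 0.3961 × 2970 = 1176 kg VSS/d.

P_X ≈ 1180 kg VSS/d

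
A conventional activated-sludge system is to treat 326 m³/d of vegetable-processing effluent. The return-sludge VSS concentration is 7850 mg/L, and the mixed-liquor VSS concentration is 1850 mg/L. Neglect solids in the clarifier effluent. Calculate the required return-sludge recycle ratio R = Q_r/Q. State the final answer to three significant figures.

Mass balance around the secondary clarifier (neglecting effluent solids): R = X / (X_r − X) = 1850 / (7850 − 1850) = 0.3083.

R ≈ 0.308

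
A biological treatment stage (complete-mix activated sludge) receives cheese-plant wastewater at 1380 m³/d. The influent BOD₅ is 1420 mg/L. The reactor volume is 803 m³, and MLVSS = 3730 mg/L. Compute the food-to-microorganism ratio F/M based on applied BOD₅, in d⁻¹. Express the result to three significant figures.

F/M = applied load / biomass = Q·S₀/(V·X) = 1380 × 1420 / (803.0 × 3730) = 0.6542 d⁻¹.

F/M ≈ 0.654 d⁻¹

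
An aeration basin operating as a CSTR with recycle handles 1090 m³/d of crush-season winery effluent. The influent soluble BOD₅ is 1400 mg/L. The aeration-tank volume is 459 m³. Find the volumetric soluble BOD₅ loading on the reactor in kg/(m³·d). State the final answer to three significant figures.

L_v = Q S₀ / V = 1090 × 1400 × 10⁻³ / 459.0 = 3.325 kg/(m³·d).

L_v ≈ 3.32 kg soluble BOD₅/(m³·d)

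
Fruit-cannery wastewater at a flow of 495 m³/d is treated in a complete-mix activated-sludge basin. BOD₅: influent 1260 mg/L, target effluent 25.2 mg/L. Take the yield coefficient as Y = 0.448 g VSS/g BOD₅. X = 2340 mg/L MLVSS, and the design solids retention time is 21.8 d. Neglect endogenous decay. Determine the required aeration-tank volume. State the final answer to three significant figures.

V·X = Y·Q·ΔS·θ_c gives V = 0.448 × 495 × (1260 − 25.2) × 21.8 / 2340 = 2551 m³.

V ≈ 2550 m³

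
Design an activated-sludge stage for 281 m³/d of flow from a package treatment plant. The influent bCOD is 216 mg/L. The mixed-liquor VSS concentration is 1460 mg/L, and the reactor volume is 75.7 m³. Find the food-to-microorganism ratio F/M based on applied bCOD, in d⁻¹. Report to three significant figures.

F/M = applied load / biomass = Q·S₀/(V·X) = 281 × 216 / (75.70 × 1460) = 0.5492 d⁻¹.

F/M ≈ 0.549 d⁻¹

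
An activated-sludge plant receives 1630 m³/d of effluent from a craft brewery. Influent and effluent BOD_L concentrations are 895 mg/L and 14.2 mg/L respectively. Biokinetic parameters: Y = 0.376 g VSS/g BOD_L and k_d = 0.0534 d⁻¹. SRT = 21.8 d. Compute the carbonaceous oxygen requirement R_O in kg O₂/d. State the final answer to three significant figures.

R_O ≈ 1080 kg O₂/d

Y_obs = Y / (1 + k_d θ_c) = 0.376 / (1 + 0.0534 × 21.8) = 0.376 / 2.164 = 0.1737.
Mass of BOD_L removed per day: Q(S₀ − S) = 1630 × 880.8 g/m³ = 1436 kg/d.
Net sludge production P_X = 0.1737 × 1436 = 249.4 kg VSS/d.
R_O = Q·ΔS − 1.42 P_X = 1436 − 354.2 = 1081 kg O₂/d.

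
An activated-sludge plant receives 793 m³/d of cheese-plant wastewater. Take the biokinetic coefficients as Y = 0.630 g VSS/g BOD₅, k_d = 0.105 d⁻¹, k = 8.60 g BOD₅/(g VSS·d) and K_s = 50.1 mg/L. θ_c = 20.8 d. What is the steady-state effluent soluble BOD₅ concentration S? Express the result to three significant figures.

S ≈ 1.46 mg/L

For a completely mixed reactor with recycle the Lawrence–McCarty relation gives S = K_s·(1 + k_d·θ_c) / [θ_c·(Y·k − k_d) − 1] = 50.1 × (1 + 0.105 × 20.8) / [20.8 × (0.630 × 8.60 − 0.105) − 1] = 159.5 / 109.5 = 1.457 mg/L.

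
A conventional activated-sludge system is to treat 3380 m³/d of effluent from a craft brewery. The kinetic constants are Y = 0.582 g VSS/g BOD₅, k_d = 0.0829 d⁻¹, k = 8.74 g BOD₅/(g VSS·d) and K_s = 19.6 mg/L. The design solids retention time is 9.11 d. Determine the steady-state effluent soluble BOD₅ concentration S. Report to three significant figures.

S ≈ 0.772 mg/L

From the Monod/SRT balance for a CMAS, S = K_s·(1+k_d θ_c)/[θ_c·(Y k − k_d) − 1] = 19.6 × (1 + 0.0829 × 9.11) / [9.11 × (0.582 × 8.74 − 0.0829) − 1] = 34.40 / 44.58 = 0.7716 mg/L.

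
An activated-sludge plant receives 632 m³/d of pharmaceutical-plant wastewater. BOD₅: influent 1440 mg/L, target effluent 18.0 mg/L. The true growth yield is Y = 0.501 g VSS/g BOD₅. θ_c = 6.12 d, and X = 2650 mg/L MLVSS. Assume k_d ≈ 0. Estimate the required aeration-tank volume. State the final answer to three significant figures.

V ≈ 1040 m³

V·X = Y·Q·ΔS·θ_c gives V = 0.501 × 632 × (1440 − 18.0) × 6.12 / 2650 = 1040 m³.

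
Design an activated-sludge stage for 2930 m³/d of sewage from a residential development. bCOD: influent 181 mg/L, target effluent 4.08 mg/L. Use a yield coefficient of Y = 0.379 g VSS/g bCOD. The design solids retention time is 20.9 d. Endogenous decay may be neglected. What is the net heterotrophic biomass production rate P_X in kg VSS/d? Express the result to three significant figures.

P_X ≈ 196 kg VSS/d

No decay correction is needed, so Y_obs = Y = 0.379.
Substrate removed = Q·(S₀ − S) = 2930 m³/d × (181 − 4.08) g/m³ = 5.18×10^5 g/d = 518.4 kg/d.
Biomass produced: P_X = Y_obs·Q·ΔS = 0.3790 × 518.4 ≈ 196.5 kg VSS/d.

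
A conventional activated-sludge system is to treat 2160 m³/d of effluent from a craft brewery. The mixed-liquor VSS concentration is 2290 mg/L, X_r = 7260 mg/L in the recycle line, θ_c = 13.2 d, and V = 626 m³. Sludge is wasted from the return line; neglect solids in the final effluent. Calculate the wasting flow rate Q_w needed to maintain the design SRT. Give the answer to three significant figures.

θ_c = V·X/(Q_w·X_r) when wasting from the recycle, so Q_w = V·X/(θ_c·X_r) = 626.0 × 2290 / (13.2 × 7260) = 14.96 m³/d.

Q_w ≈ 15.0 m³/d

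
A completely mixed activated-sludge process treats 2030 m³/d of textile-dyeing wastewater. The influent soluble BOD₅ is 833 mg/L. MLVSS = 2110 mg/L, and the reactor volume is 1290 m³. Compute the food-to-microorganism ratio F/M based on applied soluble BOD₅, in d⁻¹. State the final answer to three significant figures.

F/M = applied load / biomass = Q·S₀/(V·X) = 2030 × 833 / (1290 × 2110) = 0.6213 d⁻¹.

F/M ≈ 0.621 d⁻¹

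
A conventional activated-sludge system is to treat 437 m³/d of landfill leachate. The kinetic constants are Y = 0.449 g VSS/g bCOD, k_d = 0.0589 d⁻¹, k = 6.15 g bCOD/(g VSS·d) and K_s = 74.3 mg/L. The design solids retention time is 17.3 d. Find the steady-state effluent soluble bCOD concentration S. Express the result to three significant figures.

Effluent substrate depends only on kinetics and SRT: S = K_s(1 + k_d θ_c) / [θ_c(Yk − k_d) − 1] = 74.3 × (1 + 0.0589 × 17.3) / [17.3 × (0.449 × 6.15 − 0.0589) − 1] = 150.0 / 45.75 = 3.279 mg/L.

S ≈ 3.28 mg/L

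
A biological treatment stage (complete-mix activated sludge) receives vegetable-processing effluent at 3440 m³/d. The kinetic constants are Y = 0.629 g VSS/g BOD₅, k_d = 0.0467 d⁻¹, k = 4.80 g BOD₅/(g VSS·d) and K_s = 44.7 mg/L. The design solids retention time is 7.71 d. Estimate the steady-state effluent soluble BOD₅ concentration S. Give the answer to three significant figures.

Effluent substrate depends only on kinetics and SRT: S = K_s(1 + k_d θ_c) / [θ_c(Yk − k_d) − 1] = 44.7 × (1 + 0.0467 × 7.71) / [7.71 × (0.629 × 4.80 − 0.0467) − 1] = 60.79 / 21.92 = 2.774 mg/L.

S ≈ 2.77 mg/L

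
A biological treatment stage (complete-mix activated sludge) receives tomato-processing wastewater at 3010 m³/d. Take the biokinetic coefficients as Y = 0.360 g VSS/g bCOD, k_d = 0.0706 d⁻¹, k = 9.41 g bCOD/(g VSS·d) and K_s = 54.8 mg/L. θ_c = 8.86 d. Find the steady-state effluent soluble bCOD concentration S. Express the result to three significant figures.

From the Monod/SRT balance for a CMAS, S = K_s·(1+k_d θ_c)/[θ_c·(Y k − k_d) − 1] = 54.8 × (1 + 0.0706 × 8.86) / [8.86 × (0.360 × 9.41 − 0.0706) − 1] = 89.08 / 28.39 = 3.138 mg/L.

S ≈ 3.14 mg/L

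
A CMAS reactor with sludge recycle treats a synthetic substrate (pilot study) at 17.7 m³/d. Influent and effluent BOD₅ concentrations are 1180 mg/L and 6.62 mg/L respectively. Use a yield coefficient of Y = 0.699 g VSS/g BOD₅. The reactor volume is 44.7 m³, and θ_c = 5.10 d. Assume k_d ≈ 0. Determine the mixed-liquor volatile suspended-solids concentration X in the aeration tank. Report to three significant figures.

Without decay, X = Y Q (S₀−S) θ_c / V = 0.699 × 17.7 × (1180 − 6.62) × 5.10 / 44.7 = 1656 mg/L.

X ≈ 1660 mg/L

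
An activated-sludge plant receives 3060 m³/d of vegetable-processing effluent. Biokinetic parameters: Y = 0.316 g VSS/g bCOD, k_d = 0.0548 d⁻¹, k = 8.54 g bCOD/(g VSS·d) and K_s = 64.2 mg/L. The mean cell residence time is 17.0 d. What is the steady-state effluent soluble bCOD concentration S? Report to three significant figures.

S ≈ 2.82 mg/L

Effluent substrate depends only on kinetics and SRT: S = K_s(1 + k_d θ_c) / [θ_c(Yk − k_d) − 1] = 64.2 × (1 + 0.0548 × 17.0) / [17.0 × (0.316 × 8.54 − 0.0548) − 1] = 124.0 / 43.95 = 2.822 mg/L.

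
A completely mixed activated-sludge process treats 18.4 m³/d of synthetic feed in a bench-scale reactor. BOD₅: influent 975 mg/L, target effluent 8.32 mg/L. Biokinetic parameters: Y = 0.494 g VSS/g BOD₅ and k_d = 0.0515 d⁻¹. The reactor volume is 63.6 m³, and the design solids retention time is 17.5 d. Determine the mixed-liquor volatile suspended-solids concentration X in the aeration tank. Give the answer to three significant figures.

X ≈ 1270 mg/L

From V·X·(1 + k_d·θ_c) = Y·Q·(S₀ − S)·θ_c: X = 0.494 × 18.4 × (975 − 8.32) × 17.5 / [63.6 × (1 + 0.0515 × 17.5)] = 1272 mg/L.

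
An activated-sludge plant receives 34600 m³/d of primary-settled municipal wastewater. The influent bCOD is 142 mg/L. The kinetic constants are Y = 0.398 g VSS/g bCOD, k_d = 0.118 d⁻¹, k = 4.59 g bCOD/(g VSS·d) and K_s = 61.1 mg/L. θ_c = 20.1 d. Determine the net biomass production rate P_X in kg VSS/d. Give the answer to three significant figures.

P_X ≈ 555 kg VSS/d

Effluent substrate depends only on kinetics and SRT: S = K_s(1 + k_d θ_c) / [θ_c(Yk − k_d) − 1] = 61.1 × (1 + 0.118 × 20.1) / [20.1 × (0.398 × 4.59 − 0.118) − 1] = 206.0 / 33.35 = 6.178 mg/L.
The observed yield is Y_obs = Y/(1 + k_d·θ_c) = 0.398 / (1 + 0.118 × 20.1) = 0.398 / 3.372 = 0.1180 g VSS per g bCOD removed.
Mass of bCOD removed per day: Q(S₀ − S) = 34600 × 135.8 g/m³ = 4699 kg/d.
P_X = Y_obs · Q(S₀ − S) = 0.1180 × 4699 = 554.7 kg VSS/d.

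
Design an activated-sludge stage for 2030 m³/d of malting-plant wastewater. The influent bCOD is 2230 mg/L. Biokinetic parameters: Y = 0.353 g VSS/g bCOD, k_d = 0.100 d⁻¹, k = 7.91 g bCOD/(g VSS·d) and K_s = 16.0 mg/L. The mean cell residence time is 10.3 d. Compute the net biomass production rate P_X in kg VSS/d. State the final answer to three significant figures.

From the Monod/SRT balance for a CMAS, S = K_s·(1+k_d θ_c)/[θ_c·(Y k − k_d) − 1] = 16.0 × (1 + 0.100 × 10.3) / [10.3 × (0.353 × 7.91 − 0.100) − 1] = 32.48 / 26.73 = 1.215 mg/L.
Correct the yield for decay: Y_obs = Y/(1 + k_d θ_c) = 0.353 / (1 + 0.100 × 10.3) = 0.353 / 2.030 = 0.1739.
Q·(S₀ − S) = 2030 × (2230 − 1.22) × 10⁻³ = 4524 kg/d removed.
Net biomass production P_X = Y_obs × Q·(S₀ − S) = 0.1739 × 4524 = 786.8 kg VSS/d.

P_X ≈ 787 kg VSS/d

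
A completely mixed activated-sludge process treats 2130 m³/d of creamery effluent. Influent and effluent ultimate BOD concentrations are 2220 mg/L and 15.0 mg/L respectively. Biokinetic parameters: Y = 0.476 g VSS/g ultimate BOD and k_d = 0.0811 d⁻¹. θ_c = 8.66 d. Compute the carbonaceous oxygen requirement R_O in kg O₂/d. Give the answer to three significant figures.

R_O ≈ 2830 kg O₂/d

The observed yield is Y_obs = Y/(1 + k_d·θ_c) = 0.476 / (1 + 0.0811 × 8.66) = 0.476 / 1.702 = 0.2796 g VSS per g ultimate BOD removed.
ΔS = 2220 − 15.0 = 2205 mg/L, so the substrate removal rate is 2130 × 2205/1000 = 4697 kg ultimate BOD/d.
Biomass synthesised: P_X = Y_obs × 4697 = 1313 kg VSS/d.
Carbonaceous O₂ demand = substrate oxidised − cell-mass equivalent = 4697 − 1.42 × 1313 = 2832 kg O₂/d.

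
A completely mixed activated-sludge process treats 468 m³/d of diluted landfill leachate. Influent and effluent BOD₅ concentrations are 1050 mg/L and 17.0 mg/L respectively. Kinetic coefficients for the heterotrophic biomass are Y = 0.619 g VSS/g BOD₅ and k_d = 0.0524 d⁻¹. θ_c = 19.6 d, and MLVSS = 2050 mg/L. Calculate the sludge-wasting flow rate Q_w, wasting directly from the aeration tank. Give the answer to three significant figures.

Steady-state biomass mass balance: V·X·(1 + k_d·θ_c) = Y·Q·(S₀ − S)·θ_c, so V = 0.619 × 468 × (1050 − 17.0) × 19.6 / [2050 × (1 + 0.0524 × 19.6)] = 5.87×10^6 / 4155 = 1411 m³.
For wasting at MLVSS concentration, Q_w = V/θ_c = 1411/19.6 = 72.01 m³/d.

Q_w ≈ 72.0 m³/d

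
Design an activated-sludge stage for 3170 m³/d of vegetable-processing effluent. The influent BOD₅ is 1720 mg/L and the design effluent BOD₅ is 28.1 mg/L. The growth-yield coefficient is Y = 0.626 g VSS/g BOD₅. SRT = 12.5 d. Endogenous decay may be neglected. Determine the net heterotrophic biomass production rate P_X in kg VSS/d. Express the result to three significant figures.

P_X ≈ 3360 kg VSS/d

Since k_d ≈ 0, Y_obs = Y = 0.626 g VSS/g BOD₅.
Substrate removed = Q·(S₀ − S) = 3170 m³/d × (1720 − 28.1) g/m³ = 5.36×10^6 g/d = 5363 kg/d.
So the net sludge growth is P_X = 0.6260 × 5363 = 3357 kg VSS/d.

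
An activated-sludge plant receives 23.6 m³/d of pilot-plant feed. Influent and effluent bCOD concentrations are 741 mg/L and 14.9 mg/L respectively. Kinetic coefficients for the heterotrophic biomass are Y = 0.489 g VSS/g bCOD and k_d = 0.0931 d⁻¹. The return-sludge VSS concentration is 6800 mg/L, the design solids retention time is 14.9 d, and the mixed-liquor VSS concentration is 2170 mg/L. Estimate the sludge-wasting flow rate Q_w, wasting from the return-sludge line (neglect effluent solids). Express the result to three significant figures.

Steady-state biomass mass balance: V·X·(1 + k_d·θ_c) = Y·Q·(S₀ − S)·θ_c, so V = 0.489 × 23.6 × (741 − 14.9) × 14.9 / [2170 × (1 + 0.0931 × 14.9)] = 1.25×10^5 / 5180 = 24.10 m³.
Q_w = (V·X)/(θ_c X_r) = 24.10 × 2170 / (14.9 × 6800) = 0.5162 m³/d.

Q_w ≈ 0.516 m³/d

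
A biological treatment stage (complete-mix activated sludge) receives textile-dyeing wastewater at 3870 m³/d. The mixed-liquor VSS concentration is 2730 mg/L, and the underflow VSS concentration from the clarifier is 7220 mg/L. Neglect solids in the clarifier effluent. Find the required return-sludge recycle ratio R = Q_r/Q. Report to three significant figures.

R ≈ 0.608

Mass balance around the secondary clarifier (neglecting effluent solids): R = X / (X_r − X) = 2730 / (7220 − 2730) = 0.6080.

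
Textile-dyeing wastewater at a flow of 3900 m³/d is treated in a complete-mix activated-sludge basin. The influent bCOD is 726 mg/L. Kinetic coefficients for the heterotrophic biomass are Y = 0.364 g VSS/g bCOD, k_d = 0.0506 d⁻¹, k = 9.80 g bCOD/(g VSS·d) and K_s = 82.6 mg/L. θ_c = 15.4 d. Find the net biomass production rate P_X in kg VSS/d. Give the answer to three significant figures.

P_X ≈ 577 kg VSS/d

For a completely mixed reactor with recycle the Lawrence–McCarty relation gives S = K_s·(1 + k_d·θ_c) / [θ_c·(Y·k − k_d) − 1] = 82.6 × (1 + 0.0506 × 15.4) / [15.4 × (0.364 × 9.80 − 0.0506) − 1] = 147.0 / 53.16 = 2.765 mg/L.
Correct the yield for decay: Y_obs = Y/(1 + k_d θ_c) = 0.364 / (1 + 0.0506 × 15.4) = 0.364 / 1.779 = 0.2046.
Mass of bCOD removed per day: Q(S₀ − S) = 3900 × 723.2 g/m³ = 2821 kg/d.
So the net sludge growth is P_X = 0.2046 × 2821 = 577.1 kg VSS/d.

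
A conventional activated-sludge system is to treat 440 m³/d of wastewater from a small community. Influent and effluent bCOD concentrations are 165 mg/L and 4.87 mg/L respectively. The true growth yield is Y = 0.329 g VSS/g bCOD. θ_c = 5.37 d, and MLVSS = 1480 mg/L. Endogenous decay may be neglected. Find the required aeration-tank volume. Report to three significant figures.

V ≈ 84.1 m³

V·X = Y·Q·ΔS·θ_c gives V = 0.329 × 440 × (165 − 4.87) × 5.37 / 1480 = 84.11 m³.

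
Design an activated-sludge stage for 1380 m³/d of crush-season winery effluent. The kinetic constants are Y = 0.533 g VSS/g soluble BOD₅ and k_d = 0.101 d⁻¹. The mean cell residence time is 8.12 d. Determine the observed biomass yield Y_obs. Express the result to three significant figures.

Y_obs = Y / (1 + k_d θ_c) = 0.533 / (1 + 0.101 × 8.12) = 0.533 / 1.820 = 0.2928.

Y_obs ≈ 0.293 g VSS/g soluble BOD₅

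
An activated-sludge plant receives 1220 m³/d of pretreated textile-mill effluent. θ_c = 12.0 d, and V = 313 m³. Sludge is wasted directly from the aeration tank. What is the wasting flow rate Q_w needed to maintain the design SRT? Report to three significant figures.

For wasting at MLVSS concentration, Q_w = V/θ_c = 313.0/12.0 = 26.08 m³/d.

Q_w ≈ 26.1 m³/d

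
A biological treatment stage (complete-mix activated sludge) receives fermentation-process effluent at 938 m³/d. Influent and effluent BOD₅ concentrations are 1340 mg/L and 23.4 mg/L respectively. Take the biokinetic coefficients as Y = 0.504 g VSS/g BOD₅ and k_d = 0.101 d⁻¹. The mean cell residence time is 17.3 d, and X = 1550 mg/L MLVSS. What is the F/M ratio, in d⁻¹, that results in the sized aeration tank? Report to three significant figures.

F/M ≈ 0.321 d⁻¹

Rearranging the biomass balance for a CMAS with decay, V = Y·Q·ΔS·θ_c / [X·(1+k_d θ_c)] = 0.504 × 938 × (1340 − 23.4) × 17.3 / [1550 × (1 + 0.101 × 17.3)] = 1.08×10^7 / 4258 = 2529 m³.
F/M = applied load / biomass = Q·S₀/(V·X) = 938 × 1340 / (2529 × 1550) = 0.3207 d⁻¹.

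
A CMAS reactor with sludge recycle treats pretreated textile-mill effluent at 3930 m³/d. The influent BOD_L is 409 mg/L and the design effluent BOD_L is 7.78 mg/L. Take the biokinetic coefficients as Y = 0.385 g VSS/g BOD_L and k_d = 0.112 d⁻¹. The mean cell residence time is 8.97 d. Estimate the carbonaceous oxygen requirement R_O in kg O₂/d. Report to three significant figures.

Correct the yield for decay: Y_obs = Y/(1 + k_d θ_c) = 0.385 / (1 + 0.112 × 8.97) = 0.385 / 2.005 = 0.1921.
ΔS = 409 − 7.78 = 401.2 mg/L, so the substrate removal rate is 3930 × 401.2/1000 = 1577 kg BOD_L/d.
P_X = Y_obs·Q·(S₀ − S) = 0.1921 × 1577 = 302.8 kg VSS/d.
R_O = Q·ΔS − 1.42 P_X = 1577 − 430.0 = 1147 kg O₂/d.

R_O ≈ 1150 kg O₂/d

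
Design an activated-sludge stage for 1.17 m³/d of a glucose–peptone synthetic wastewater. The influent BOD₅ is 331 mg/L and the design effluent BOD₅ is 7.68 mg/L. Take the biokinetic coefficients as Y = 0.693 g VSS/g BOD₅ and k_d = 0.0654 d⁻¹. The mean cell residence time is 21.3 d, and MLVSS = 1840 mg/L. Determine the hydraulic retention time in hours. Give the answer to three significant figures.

τ ≈ 26.0 h

From the SRT design equation V = Y Q (S₀−S) θ_c / [X (1 + k_d θ_c)] = 0.693 × 1.17 × (331 − 7.68) × 21.3 / [1840 × (1 + 0.0654 × 21.3)] = 5.58×10^3 / 4403 = 1.268 m³.
τ = V/Q = 1.268/1.17 = 1.084 d, or 26.01 h.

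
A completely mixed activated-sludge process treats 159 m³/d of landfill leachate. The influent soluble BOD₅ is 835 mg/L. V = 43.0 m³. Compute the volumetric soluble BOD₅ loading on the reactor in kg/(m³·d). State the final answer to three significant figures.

Applied soluble BOD₅ load per unit volume = Q·S₀/V = (159 × 835/1000)/43.00 = 3.088 kg soluble BOD₅·m⁻³·d⁻¹.

L_v ≈ 3.09 kg soluble BOD₅/(m³·d)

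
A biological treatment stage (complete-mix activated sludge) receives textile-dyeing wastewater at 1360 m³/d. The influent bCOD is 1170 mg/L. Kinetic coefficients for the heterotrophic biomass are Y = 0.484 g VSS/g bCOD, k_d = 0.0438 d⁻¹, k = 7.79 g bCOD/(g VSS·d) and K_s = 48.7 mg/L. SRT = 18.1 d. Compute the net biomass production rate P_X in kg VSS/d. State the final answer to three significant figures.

P_X ≈ 429 kg VSS/d

For a completely mixed reactor with recycle the Lawrence–McCarty relation gives S = K_s·(1 + k_d·θ_c) / [θ_c·(Y·k − k_d) − 1] = 48.7 × (1 + 0.0438 × 18.1) / [18.1 × (0.484 × 7.79 − 0.0438) − 1] = 87.31 / 66.45 = 1.314 mg/L.
Observed yield with endogenous decay: Y_obs = Y / (1 + k_d·θ_c) = 0.484 / (1 + 0.0438 × 18.1) = 0.484 / 1.793 = 0.2700 g VSS/g bCOD.
ΔS = 1170 − 1.31 = 1169 mg/L, so the substrate removal rate is 1360 × 1169/1000 = 1589 kg bCOD/d.
Net biomass production P_X = Y_obs × Q·(S₀ − S) = 0.2700 × 1589 = 429.1 kg VSS/d.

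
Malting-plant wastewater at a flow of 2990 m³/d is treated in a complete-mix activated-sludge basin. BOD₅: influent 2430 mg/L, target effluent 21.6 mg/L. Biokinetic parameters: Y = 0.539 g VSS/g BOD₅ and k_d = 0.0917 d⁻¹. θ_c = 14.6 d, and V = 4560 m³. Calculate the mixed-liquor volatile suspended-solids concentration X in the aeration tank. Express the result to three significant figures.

X ≈ 5310 mg/L

From V·X·(1 + k_d·θ_c) = Y·Q·(S₀ − S)·θ_c: X = 0.539 × 2990 × (2430 − 21.6) × 14.6 / [4560 × (1 + 0.0917 × 14.6)] = 5313 mg/L.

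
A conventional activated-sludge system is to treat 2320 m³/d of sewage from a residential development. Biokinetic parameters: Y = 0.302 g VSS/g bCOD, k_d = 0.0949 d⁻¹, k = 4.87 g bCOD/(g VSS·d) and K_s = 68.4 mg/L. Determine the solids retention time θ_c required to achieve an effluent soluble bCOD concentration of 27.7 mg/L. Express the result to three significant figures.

θ_c ≈ 3.04 d

At the target effluent, Y k S/(K_s+S) = 0.302×4.87×27.7/96.10 = 0.4239 d⁻¹.
1/θ_c = 0.4239 − 0.0949 = 0.3290 d⁻¹, so θ_c = 3.039 d.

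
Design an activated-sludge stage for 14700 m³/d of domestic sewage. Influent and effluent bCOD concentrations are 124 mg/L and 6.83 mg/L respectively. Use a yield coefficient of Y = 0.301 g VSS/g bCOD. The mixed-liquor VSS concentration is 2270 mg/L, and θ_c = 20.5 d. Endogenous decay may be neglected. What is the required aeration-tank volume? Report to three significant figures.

With k_d = 0 the design equation reduces to V = Y Q (S₀−S) θ_c / X = 0.301 × 14700 × (124 − 6.83) × 20.5 / 2270 = 4682 m³.

V ≈ 4680 m³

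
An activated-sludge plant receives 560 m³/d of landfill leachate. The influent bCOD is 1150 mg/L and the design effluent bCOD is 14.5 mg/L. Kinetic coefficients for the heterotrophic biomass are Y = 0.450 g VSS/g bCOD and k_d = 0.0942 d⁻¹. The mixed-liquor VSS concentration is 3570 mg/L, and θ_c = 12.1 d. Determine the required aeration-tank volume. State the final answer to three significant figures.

Rearranging the biomass balance for a CMAS with decay, V = Y·Q·ΔS·θ_c / [X·(1+k_d θ_c)] = 0.450 × 560 × (1150 − 14.5) × 12.1 / [3570 × (1 + 0.0942 × 12.1)] = 3.46×10^6 / 7639 = 453.2 m³.

V ≈ 453 m³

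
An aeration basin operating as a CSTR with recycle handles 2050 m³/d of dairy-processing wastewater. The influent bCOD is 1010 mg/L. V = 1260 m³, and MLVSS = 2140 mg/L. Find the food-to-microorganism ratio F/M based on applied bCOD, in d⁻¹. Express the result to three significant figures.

F/M ≈ 0.768 d⁻¹

F/M = applied load / biomass = Q·S₀/(V·X) = 2050 × 1010 / (1260 × 2140) = 0.7679 d⁻¹.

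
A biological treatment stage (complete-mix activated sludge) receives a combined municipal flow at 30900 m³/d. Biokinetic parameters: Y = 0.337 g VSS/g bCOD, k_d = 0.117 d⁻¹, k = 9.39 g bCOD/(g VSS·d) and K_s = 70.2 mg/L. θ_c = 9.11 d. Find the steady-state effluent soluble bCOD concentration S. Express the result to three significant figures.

S ≈ 5.42 mg/L

Effluent substrate depends only on kinetics and SRT: S = K_s(1 + k_d θ_c) / [θ_c(Yk − k_d) − 1] = 70.2 × (1 + 0.117 × 9.11) / [9.11 × (0.337 × 9.39 − 0.117) − 1] = 145.0 / 26.76 = 5.419 mg/L.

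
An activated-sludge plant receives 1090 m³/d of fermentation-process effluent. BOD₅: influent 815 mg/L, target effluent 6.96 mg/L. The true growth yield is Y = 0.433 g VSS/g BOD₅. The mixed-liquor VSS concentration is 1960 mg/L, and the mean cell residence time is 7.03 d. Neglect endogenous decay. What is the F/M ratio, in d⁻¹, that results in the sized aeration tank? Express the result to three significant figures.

V·X = Y·Q·ΔS·θ_c gives V = 0.433 × 1090 × (815 − 6.96) × 7.03 / 1960 = 1368 m³.
F/M = Q·S₀ / (V·X) = 1090 × 815 / (1368 × 1960) = 0.3313 g BOD₅·(g VSS·d)⁻¹.

F/M ≈ 0.331 d⁻¹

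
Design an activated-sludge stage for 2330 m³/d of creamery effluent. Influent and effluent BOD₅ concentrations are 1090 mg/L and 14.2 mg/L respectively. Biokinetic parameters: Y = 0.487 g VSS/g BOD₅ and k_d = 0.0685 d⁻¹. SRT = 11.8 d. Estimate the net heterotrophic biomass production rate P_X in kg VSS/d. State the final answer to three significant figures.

Correct the yield for decay: Y_obs = Y/(1 + k_d θ_c) = 0.487 / (1 + 0.0685 × 11.8) = 0.487 / 1.808 = 0.2693.
Mass of BOD₅ removed per day: Q(S₀ − S) = 2330 × 1076 g/m³ = 2507 kg/d.
P_X = Y_obs · Q(S₀ − S) = 0.2693 × 2507 = 675.1 kg VSS/d.

P_X ≈ 675 kg VSS/d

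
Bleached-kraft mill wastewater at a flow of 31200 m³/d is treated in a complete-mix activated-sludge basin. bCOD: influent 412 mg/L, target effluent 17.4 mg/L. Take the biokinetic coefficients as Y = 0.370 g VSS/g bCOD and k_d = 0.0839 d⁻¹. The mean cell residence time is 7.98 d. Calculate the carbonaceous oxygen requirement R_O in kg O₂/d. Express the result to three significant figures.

Observed yield with endogenous decay: Y_obs = Y / (1 + k_d·θ_c) = 0.370 / (1 + 0.0839 × 7.98) = 0.370 / 1.670 = 0.2216 g VSS/g bCOD.
Q·(S₀ − S) = 31200 × (412 − 17.4) × 10⁻³ = 12312 kg/d removed.
P_X = Y_obs·Q·(S₀ − S) = 0.2216 × 12312 = 2728 kg VSS/d.
R_O = Q·ΔS − 1.42 P_X = 12312 − 3874 = 8437 kg O₂/d.

R_O ≈ 8440 kg O₂/d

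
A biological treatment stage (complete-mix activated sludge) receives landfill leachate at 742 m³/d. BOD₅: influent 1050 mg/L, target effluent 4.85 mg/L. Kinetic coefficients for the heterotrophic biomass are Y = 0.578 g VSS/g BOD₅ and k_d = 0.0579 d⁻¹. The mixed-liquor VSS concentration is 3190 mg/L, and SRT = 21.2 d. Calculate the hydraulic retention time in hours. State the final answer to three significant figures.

From the SRT design equation V = Y Q (S₀−S) θ_c / [X (1 + k_d θ_c)] = 0.578 × 742 × (1050 − 4.85) × 21.2 / [3190 × (1 + 0.0579 × 21.2)] = 9.5×10^6 / 7106 = 1337 m³.
HRT = V/Q = 1337 m³ / 742 m³·d⁻¹ = 1.802 d × 24 = 43.26 h.

τ ≈ 43.3 h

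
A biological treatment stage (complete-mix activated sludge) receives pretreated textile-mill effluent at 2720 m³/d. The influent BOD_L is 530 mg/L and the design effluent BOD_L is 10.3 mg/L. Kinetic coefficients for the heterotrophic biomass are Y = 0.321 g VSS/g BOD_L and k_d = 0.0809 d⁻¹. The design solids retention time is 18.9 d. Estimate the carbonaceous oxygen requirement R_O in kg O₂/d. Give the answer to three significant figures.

R_O ≈ 1160 kg O₂/d

The observed yield is Y_obs = Y/(1 + k_d·θ_c) = 0.321 / (1 + 0.0809 × 18.9) = 0.321 / 2.529 = 0.1269 g VSS per g BOD_L removed.
Substrate removed = Q·(S₀ − S) = 2720 m³/d × (530 − 10.3) g/m³ = 1.41×10^6 g/d = 1414 kg/d.
Biomass synthesised: P_X = Y_obs × 1414 = 179.4 kg VSS/d.
R_O = Q·(S₀ − S) − 1.42·P_X = 1414 − 1.42 × 179.4 = 1159 kg O₂/d.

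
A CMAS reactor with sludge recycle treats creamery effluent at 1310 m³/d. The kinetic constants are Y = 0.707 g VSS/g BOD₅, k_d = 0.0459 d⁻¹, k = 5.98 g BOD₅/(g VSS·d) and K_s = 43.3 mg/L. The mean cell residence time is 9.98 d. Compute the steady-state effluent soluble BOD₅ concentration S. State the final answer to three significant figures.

S ≈ 1.55 mg/L

From the Monod/SRT balance for a CMAS, S = K_s·(1+k_d θ_c)/[θ_c·(Y k − k_d) − 1] = 43.3 × (1 + 0.0459 × 9.98) / [9.98 × (0.707 × 5.98 − 0.0459) − 1] = 63.13 / 40.74 = 1.550 mg/L.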